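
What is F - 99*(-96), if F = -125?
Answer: 9379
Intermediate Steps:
F - 99*(-96) = -125 - 99*(-96) = -125 + 9504 = 9379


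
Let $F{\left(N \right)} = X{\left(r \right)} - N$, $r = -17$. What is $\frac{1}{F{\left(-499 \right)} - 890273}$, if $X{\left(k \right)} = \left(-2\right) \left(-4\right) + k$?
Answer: $- \frac{1}{889783} \approx -1.1239 \cdot 10^{-6}$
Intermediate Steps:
$X{\left(k \right)} = 8 + k$
$F{\left(N \right)} = -9 - N$ ($F{\left(N \right)} = \left(8 - 17\right) - N = -9 - N$)
$\frac{1}{F{\left(-499 \right)} - 890273} = \frac{1}{\left(-9 - -499\right) - 890273} = \frac{1}{\left(-9 + 499\right) - 890273} = \frac{1}{490 - 890273} = \frac{1}{-889783} = - \frac{1}{889783}$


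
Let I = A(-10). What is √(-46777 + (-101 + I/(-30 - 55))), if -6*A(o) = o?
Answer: I*√121929729/51 ≈ 216.51*I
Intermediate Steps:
A(o) = -o/6
I = 5/3 (I = -⅙*(-10) = 5/3 ≈ 1.6667)
√(-46777 + (-101 + I/(-30 - 55))) = √(-46777 + (-101 + 5/(3*(-30 - 55)))) = √(-46777 + (-101 + (5/3)/(-85))) = √(-46777 + (-101 + (5/3)*(-1/85))) = √(-46777 + (-101 - 1/51)) = √(-46777 - 5152/51) = √(-2390779/51) = I*√121929729/51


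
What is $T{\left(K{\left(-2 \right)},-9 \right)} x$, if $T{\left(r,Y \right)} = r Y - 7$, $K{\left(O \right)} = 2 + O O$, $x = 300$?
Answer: $-18300$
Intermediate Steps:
$K{\left(O \right)} = 2 + O^{2}$
$T{\left(r,Y \right)} = -7 + Y r$ ($T{\left(r,Y \right)} = Y r - 7 = -7 + Y r$)
$T{\left(K{\left(-2 \right)},-9 \right)} x = \left(-7 - 9 \left(2 + \left(-2\right)^{2}\right)\right) 300 = \left(-7 - 9 \left(2 + 4\right)\right) 300 = \left(-7 - 54\right) 300 = \left(-61\right) 300 = -18300$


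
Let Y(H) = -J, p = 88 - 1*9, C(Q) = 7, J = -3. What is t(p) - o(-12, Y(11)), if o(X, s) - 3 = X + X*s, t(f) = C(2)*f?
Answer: 598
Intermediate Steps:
p = 79 (p = 88 - 9 = 79)
t(f) = 7*f
Y(H) = 3 (Y(H) = -1*(-3) = 3)
o(X, s) = 3 + X + X*s (o(X, s) = 3 + (X + X*s) = 3 + X + X*s)
t(p) - o(-12, Y(11)) = 7*79 - (3 - 12 - 12*3) = 553 - (3 - 12 - 36) = 553 - 1*(-45) = 553 + 45 = 598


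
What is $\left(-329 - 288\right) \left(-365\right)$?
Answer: $225205$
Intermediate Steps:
$\left(-329 - 288\right) \left(-365\right) = \left(-617\right) \left(-365\right) = 225205$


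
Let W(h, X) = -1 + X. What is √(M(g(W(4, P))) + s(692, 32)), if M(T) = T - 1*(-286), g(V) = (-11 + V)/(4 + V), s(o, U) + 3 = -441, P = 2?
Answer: 4*I*√10 ≈ 12.649*I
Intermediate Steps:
s(o, U) = -444 (s(o, U) = -3 - 441 = -444)
g(V) = (-11 + V)/(4 + V)
M(T) = 286 + T (M(T) = T + 286 = 286 + T)
√(M(g(W(4, P))) + s(692, 32)) = √((286 + (-11 + (-1 + 2))/(4 + (-1 + 2))) - 444) = √((286 + (-11 + 1)/(4 + 1)) - 444) = √((286 - 10/5) - 444) = √((286 + (⅕)*(-10)) - 444) = √((286 - 2) - 444) = √(284 - 444) = √(-160) = 4*I*√10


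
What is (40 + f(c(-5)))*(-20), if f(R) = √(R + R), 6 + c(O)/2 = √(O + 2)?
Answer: -800 - 40*√(-6 + I*√3) ≈ -814.0 - 98.975*I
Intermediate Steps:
c(O) = -12 + 2*√(2 + O) (c(O) = -12 + 2*√(O + 2) = -12 + 2*√(2 + O))
f(R) = √2*√R (f(R) = √(2*R) = √2*√R)
(40 + f(c(-5)))*(-20) = (40 + √2*√(-12 + 2*√(2 - 5)))*(-20) = (40 + √2*√(-12 + 2*√(-3)))*(-20) = (40 + √2*√(-12 + 2*(I*√3)))*(-20) = (40 + √2*√(-12 + 2*I*√3))*(-20) = -800 - 20*√2*√(-12 + 2*I*√3)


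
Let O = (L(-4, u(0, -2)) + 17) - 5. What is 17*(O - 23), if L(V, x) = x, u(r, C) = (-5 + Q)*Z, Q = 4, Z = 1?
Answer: -204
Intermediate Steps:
u(r, C) = -1 (u(r, C) = (-5 + 4)*1 = -1*1 = -1)
O = 11 (O = (-1 + 17) - 5 = 16 - 5 = 11)
17*(O - 23) = 17*(11 - 23) = 17*(-12) = -204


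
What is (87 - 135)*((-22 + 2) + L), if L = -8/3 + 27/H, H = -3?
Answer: 1520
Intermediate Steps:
L = -35/3 (L = -8/3 + 27/(-3) = -8*1/3 + 27*(-1/3) = -8/3 - 9 = -35/3 ≈ -11.667)
(87 - 135)*((-22 + 2) + L) = (87 - 135)*((-22 + 2) - 35/3) = -48*(-20 - 35/3) = -48*(-95/3) = 1520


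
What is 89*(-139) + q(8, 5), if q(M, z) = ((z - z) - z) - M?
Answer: -12384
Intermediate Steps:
q(M, z) = -M - z (q(M, z) = (0 - z) - M = -z - M = -M - z)
89*(-139) + q(8, 5) = 89*(-139) + (-1*8 - 1*5) = -12371 + (-8 - 5) = -12371 - 13 = -12384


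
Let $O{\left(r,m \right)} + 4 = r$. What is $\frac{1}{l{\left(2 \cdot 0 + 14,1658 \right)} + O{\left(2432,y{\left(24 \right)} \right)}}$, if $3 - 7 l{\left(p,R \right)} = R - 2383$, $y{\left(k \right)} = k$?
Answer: $\frac{1}{2532} \approx 0.00039494$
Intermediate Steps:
$l{\left(p,R \right)} = \frac{2386}{7} - \frac{R}{7}$ ($l{\left(p,R \right)} = \frac{3}{7} - \frac{R - 2383}{7} = \frac{3}{7} - \frac{-2383 + R}{7} = \frac{3}{7} - \left(- \frac{2383}{7} + \frac{R}{7}\right) = \frac{2386}{7} - \frac{R}{7}$)
$O{\left(r,m \right)} = -4 + r$
$\frac{1}{l{\left(2 \cdot 0 + 14,1658 \right)} + O{\left(2432,y{\left(24 \right)} \right)}} = \frac{1}{\left(\frac{2386}{7} - \frac{1658}{7}\right) + \left(-4 + 2432\right)} = \frac{1}{\left(\frac{2386}{7} - \frac{1658}{7}\right) + 2428} = \frac{1}{104 + 2428} = \frac{1}{2532}$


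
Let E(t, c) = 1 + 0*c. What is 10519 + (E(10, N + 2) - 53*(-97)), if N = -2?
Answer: 15661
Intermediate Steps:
E(t, c) = 1 (E(t, c) = 1 + 0 = 1)
10519 + (E(10, N + 2) - 53*(-97)) = 10519 + (1 - 53*(-97)) = 10519 + (1 + 5141) = 10519 + 5142 = 15661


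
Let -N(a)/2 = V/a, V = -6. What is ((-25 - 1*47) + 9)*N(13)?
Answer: -756/13 ≈ -58.154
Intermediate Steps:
N(a) = 12/a (N(a) = -(-12)/a = 12/a)
((-25 - 1*47) + 9)*N(13) = ((-25 - 1*47) + 9)*(12/13) = ((-25 - 47) + 9)*(12*(1/13)) = (-72 + 9)*(12/13) = -63*12/13 = -756/13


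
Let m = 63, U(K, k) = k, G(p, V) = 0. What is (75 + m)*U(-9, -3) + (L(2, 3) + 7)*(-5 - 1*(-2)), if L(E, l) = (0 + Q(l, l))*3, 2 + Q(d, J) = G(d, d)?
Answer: -417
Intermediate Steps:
Q(d, J) = -2 (Q(d, J) = -2 + 0 = -2)
L(E, l) = -6 (L(E, l) = (0 - 2)*3 = -2*3 = -6)
(75 + m)*U(-9, -3) + (L(2, 3) + 7)*(-5 - 1*(-2)) = (75 + 63)*(-3) + (-6 + 7)*(-5 - 1*(-2)) = 138*(-3) + 1*(-5 + 2) = -414 + 1*(-3) = -414 - 3 = -417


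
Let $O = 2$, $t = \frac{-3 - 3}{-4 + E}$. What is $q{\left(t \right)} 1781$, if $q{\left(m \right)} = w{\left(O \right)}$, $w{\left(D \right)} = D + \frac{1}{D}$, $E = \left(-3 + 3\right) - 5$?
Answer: $\frac{8905}{2} \approx 4452.5$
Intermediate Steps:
$E = -5$ ($E = 0 - 5 = -5$)
$t = \frac{2}{3}$ ($t = \frac{-3 - 3}{-4 - 5} = - \frac{6}{-9} = \left(-6\right) \left(- \frac{1}{9}\right) = \frac{2}{3} \approx 0.66667$)
$q{\left(m \right)} = \frac{5}{2}$ ($q{\left(m \right)} = 2 + \frac{1}{2} = \frac{5}{2}$)
$q{\left(t \right)} 1781 = \frac{5}{2} \cdot 1781 = \frac{8905}{2}$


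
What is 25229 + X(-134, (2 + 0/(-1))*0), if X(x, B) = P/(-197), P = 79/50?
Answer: 248505571/9850 ≈ 25229.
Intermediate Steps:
P = 79/50 (P = 79*(1/50) = 79/50 ≈ 1.5800)
X(x, B) = -79/9850 (X(x, B) = (79/50)/(-197) = (79/50)*(-1/197) = -79/9850)
25229 + X(-134, (2 + 0/(-1))*0) = 25229 - 79/9850 = 248505571/9850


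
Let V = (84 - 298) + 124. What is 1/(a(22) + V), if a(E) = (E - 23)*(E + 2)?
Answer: -1/114 ≈ -0.0087719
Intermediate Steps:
a(E) = (-23 + E)*(2 + E)
V = -90 (V = -214 + 124 = -90)
1/(a(22) + V) = 1/((-46 + 22² - 21*22) - 90) = 1/((-46 + 484 - 462) - 90) = 1/(-24 - 90) = 1/(-114) = -1/114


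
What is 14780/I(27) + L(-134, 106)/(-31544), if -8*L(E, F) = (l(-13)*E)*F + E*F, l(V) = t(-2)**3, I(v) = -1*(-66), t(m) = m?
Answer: 467040601/2081904 ≈ 224.33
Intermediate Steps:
I(v) = 66
l(V) = -8 (l(V) = (-2)**3 = -8)
L(E, F) = 7*E*F/8 (L(E, F) = -((-8*E)*F + E*F)/8 = -(-8*E*F + E*F)/8 = -(-7)*E*F/8 = 7*E*F/8)
14780/I(27) + L(-134, 106)/(-31544) = 14780/66 + ((7/8)*(-134)*106)/(-31544) = 14780*(1/66) - 24857/2*(-1/31544) = 7390/33 + 24857/63088 = 467040601/2081904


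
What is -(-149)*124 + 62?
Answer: 18538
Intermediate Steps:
-(-149)*124 + 62 = -149*(-124) + 62 = 18476 + 62 = 18538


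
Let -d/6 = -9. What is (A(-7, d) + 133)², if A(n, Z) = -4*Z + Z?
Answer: 841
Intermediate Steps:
d = 54 (d = -6*(-9) = 54)
A(n, Z) = -3*Z
(A(-7, d) + 133)² = (-3*54 + 133)² = (-162 + 133)² = (-29)² = 841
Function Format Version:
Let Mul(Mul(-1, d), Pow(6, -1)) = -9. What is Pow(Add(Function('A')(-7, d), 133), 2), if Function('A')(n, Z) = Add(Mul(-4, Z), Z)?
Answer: 841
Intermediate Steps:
d = 54 (d = Mul(-6, -9) = 54)
Function('A')(n, Z) = Mul(-3, Z)
Pow(Add(Function('A')(-7, d), 133), 2) = Pow(Add(Mul(-3, 54), 133), 2) = Pow(Add(-162, 133), 2) = Pow(-29, 2) = 841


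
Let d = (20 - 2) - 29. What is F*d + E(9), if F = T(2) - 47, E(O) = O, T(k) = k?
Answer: 504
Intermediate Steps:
d = -11 (d = 18 - 29 = -11)
F = -45 (F = 2 - 47 = -45)
F*d + E(9) = -45*(-11) + 9 = 495 + 9 = 504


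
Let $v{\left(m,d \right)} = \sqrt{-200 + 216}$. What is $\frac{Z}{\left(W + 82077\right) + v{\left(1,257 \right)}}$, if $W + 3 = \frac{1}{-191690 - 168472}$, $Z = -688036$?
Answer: $- \frac{247804421832}{29561376635} \approx -8.3827$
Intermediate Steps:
$W = - \frac{1080487}{360162}$ ($W = -3 + \frac{1}{-191690 - 168472} = -3 + \frac{1}{-360162} = -3 - \frac{1}{360162} = - \frac{1080487}{360162} \approx -3.0$)
$v{\left(m,d \right)} = 4$ ($v{\left(m,d \right)} = \sqrt{16} = 4$)
$\frac{Z}{\left(W + 82077\right) + v{\left(1,257 \right)}} = - \frac{688036}{\left(- \frac{1080487}{360162} + 82077\right) + 4} = - \frac{688036}{\frac{29559935987}{360162} + 4} = - \frac{688036}{\frac{29561376635}{360162}} = \left(-688036\right) \frac{360162}{29561376635} = - \frac{247804421832}{29561376635}$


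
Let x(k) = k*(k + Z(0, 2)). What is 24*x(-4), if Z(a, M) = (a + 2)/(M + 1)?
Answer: 320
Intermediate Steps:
Z(a, M) = (2 + a)/(1 + M)
x(k) = k*(⅔ + k) (x(k) = k*(k + (2 + 0)/(1 + 2)) = k*(k + 2/3) = k*(k + (⅓)*2) = k*(k + ⅔) = k*(⅔ + k))
24*x(-4) = 24*((⅓)*(-4)*(2 + 3*(-4))) = 24*((⅓)*(-4)*(2 - 12)) = 24*((⅓)*(-4)*(-10)) = 24*(40/3) = 320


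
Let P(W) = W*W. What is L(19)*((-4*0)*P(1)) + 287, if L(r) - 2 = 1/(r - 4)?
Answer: 287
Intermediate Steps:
P(W) = W²
L(r) = 2 + 1/(-4 + r) (L(r) = 2 + 1/(r - 4) = 2 + 1/(-4 + r))
L(19)*((-4*0)*P(1)) + 287 = ((-7 + 2*19)/(-4 + 19))*(-4*0*1²) + 287 = ((-7 + 38)/15)*(0*1) + 287 = ((1/15)*31)*0 + 287 = (31/15)*0 + 287 = 0 + 287 = 287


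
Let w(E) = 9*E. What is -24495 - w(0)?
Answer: -24495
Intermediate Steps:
-24495 - w(0) = -24495 - 9*0 = -24495 - 1*0 = -24495 + 0 = -24495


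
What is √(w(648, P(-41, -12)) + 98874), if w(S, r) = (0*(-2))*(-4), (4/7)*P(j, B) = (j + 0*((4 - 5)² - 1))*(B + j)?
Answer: 3*√10986 ≈ 314.44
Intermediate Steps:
P(j, B) = 7*j*(B + j)/4 (P(j, B) = 7*((j + 0*((4 - 5)² - 1))*(B + j))/4 = 7*((j + 0*((-1)² - 1))*(B + j))/4 = 7*((j + 0*(1 - 1))*(B + j))/4 = 7*((j + 0*0)*(B + j))/4 = 7*((j + 0)*(B + j))/4 = 7*(j*(B + j))/4 = 7*j*(B + j)/4)
w(S, r) = 0 (w(S, r) = 0*(-4) = 0)
√(w(648, P(-41, -12)) + 98874) = √(0 + 98874) = √98874 = 3*√10986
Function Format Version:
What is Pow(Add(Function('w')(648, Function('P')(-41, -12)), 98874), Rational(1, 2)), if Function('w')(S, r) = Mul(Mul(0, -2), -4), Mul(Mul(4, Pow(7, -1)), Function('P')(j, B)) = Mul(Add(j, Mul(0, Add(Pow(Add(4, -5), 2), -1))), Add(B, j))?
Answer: Mul(3, Pow(10986, Rational(1, 2))) ≈ 314.44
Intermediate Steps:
Function('P')(j, B) = Mul(Rational(7, 4), j, Add(B, j)) (Function('P')(j, B) = Mul(Rational(7, 4), Mul(Add(j, Mul(0, Add(Pow(Add(4, -5), 2), -1))), Add(B, j))) = Mul(Rational(7, 4), Mul(Add(j, Mul(0, Add(Pow(-1, 2), -1))), Add(B, j))) = Mul(Rational(7, 4), Mul(Add(j, Mul(0, Add(1, -1))), Add(B, j))) = Mul(Rational(7, 4), Mul(Add(j, Mul(0, 0)), Add(B, j))) = Mul(Rational(7, 4), Mul(Add(j, 0), Add(B, j))) = Mul(Rational(7, 4), Mul(j, Add(B, j))) = Mul(Rational(7, 4), j, Add(B, j)))
Function('w')(S, r) = 0 (Function('w')(S, r) = Mul(0, -4) = 0)
Pow(Add(Function('w')(648, Function('P')(-41, -12)), 98874), Rational(1, 2)) = Pow(Add(0, 98874), Rational(1, 2)) = Pow(98874, Rational(1, 2)) = Mul(3, Pow(10986, Rational(1, 2)))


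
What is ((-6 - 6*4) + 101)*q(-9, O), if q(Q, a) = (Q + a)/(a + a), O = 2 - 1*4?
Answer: 781/4 ≈ 195.25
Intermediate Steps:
O = -2 (O = 2 - 4 = -2)
q(Q, a) = (Q + a)/(2*a) (q(Q, a) = (Q + a)/((2*a)) = (Q + a)*(1/(2*a)) = (Q + a)/(2*a))
((-6 - 6*4) + 101)*q(-9, O) = ((-6 - 6*4) + 101)*((½)*(-9 - 2)/(-2)) = ((-6 - 24) + 101)*((½)*(-½)*(-11)) = (-30 + 101)*(11/4) = 71*(11/4) = 781/4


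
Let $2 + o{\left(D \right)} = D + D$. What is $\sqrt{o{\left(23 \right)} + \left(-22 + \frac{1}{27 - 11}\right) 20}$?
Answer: $\frac{i \sqrt{1579}}{2} \approx 19.868 i$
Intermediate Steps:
$o{\left(D \right)} = -2 + 2 D$ ($o{\left(D \right)} = -2 + \left(D + D\right) = -2 + 2 D$)
$\sqrt{o{\left(23 \right)} + \left(-22 + \frac{1}{27 - 11}\right) 20} = \sqrt{\left(-2 + 2 \cdot 23\right) + \left(-22 + \frac{1}{27 - 11}\right) 20} = \sqrt{\left(-2 + 46\right) + \left(-22 + \frac{1}{16}\right) 20} = \sqrt{44 + \left(-22 + \frac{1}{16}\right) 20} = \sqrt{44 - \frac{1755}{4}} = \sqrt{- \frac{1579}{4}} = \frac{i \sqrt{1579}}{2}$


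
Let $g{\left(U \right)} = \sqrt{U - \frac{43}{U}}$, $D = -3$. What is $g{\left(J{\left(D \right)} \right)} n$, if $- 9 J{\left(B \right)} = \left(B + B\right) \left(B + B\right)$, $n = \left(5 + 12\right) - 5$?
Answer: $18 \sqrt{3} \approx 31.177$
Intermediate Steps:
$n = 12$ ($n = 17 - 5 = 12$)
$J{\left(B \right)} = - \frac{4 B^{2}}{9}$ ($J{\left(B \right)} = - \frac{\left(B + B\right) \left(B + B\right)}{9} = - \frac{2 B 2 B}{9} = - \frac{4 B^{2}}{9}$)
$g{\left(J{\left(D \right)} \right)} n = \sqrt{- \frac{4 \left(-3\right)^{2}}{9} - \frac{43}{\left(- \frac{4}{9}\right) \left(-3\right)^{2}}} \cdot 12 = \sqrt{\left(- \frac{4}{9}\right) 9 - \frac{43}{\left(- \frac{4}{9}\right) 9}} \cdot 12 = \sqrt{-4 - \frac{43}{-4}} \cdot 12 = \sqrt{-4 - - \frac{43}{4}} \cdot 12 = \sqrt{-4 + \frac{43}{4}} \cdot 12 = \sqrt{\frac{27}{4}} \cdot 12 = \frac{3 \sqrt{3}}{2} \cdot 12 = 18 \sqrt{3}$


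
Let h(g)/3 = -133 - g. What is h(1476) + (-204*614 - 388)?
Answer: -130471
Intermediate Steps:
h(g) = -399 - 3*g (h(g) = 3*(-133 - g) = -399 - 3*g)
h(1476) + (-204*614 - 388) = (-399 - 3*1476) + (-204*614 - 388) = (-399 - 4428) + (-125256 - 388) = -4827 - 125644 = -130471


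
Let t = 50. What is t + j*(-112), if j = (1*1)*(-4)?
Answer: 498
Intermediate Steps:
j = -4 (j = 1*(-4) = -4)
t + j*(-112) = 50 - 4*(-112) = 50 + 448 = 498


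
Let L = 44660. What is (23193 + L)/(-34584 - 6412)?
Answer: -67853/40996 ≈ -1.6551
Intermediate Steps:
(23193 + L)/(-34584 - 6412) = (23193 + 44660)/(-34584 - 6412) = 67853/(-40996) = 67853*(-1/40996) = -67853/40996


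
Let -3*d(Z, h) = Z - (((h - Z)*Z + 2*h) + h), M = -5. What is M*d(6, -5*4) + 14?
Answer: 384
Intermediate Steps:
d(Z, h) = h - Z/3 + Z*(h - Z)/3 (d(Z, h) = -(Z - (((h - Z)*Z + 2*h) + h))/3 = -(Z - ((Z*(h - Z) + 2*h) + h))/3 = -(Z - ((2*h + Z*(h - Z)) + h))/3 = -(Z - (3*h + Z*(h - Z)))/3 = -(Z + (-3*h - Z*(h - Z)))/3 = -(Z - 3*h - Z*(h - Z))/3 = h - Z/3 + Z*(h - Z)/3)
M*d(6, -5*4) + 14 = -5*(-5*4 - ⅓*6 - ⅓*6² + (⅓)*6*(-5*4)) + 14 = -5*(-20 - 2 - ⅓*36 + (⅓)*6*(-20)) + 14 = -5*(-20 - 2 - 12 - 40) + 14 = -5*(-74) + 14 = 370 + 14 = 384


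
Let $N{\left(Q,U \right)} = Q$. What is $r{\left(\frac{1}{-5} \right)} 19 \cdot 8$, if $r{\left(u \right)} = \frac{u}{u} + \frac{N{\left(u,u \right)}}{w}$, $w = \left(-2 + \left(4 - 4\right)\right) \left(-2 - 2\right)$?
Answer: $\frac{741}{5} \approx 148.2$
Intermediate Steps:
$w = 8$ ($w = \left(-2 + \left(4 - 4\right)\right) \left(-4\right) = \left(-2 + 0\right) \left(-4\right) = \left(-2\right) \left(-4\right) = 8$)
$r{\left(u \right)} = 1 + \frac{u}{8}$ ($r{\left(u \right)} = \frac{u}{u} + \frac{u}{8} = 1 + u \frac{1}{8} = 1 + \frac{u}{8}$)
$r{\left(\frac{1}{-5} \right)} 19 \cdot 8 = \left(1 + \frac{1}{8 \left(-5\right)}\right) 19 \cdot 8 = \left(1 + \frac{1}{8} \left(- \frac{1}{5}\right)\right) 19 \cdot 8 = \left(1 - \frac{1}{40}\right) 19 \cdot 8 = \frac{39}{40} \cdot 19 \cdot 8 = \frac{741}{40} \cdot 8 = \frac{741}{5}$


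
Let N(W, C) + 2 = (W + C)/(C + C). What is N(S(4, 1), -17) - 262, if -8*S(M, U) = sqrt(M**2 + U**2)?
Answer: -527/2 + sqrt(17)/272 ≈ -263.48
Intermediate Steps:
S(M, U) = -sqrt(M**2 + U**2)/8
N(W, C) = -2 + (C + W)/(2*C) (N(W, C) = -2 + (W + C)/(C + C) = -2 + (C + W)/((2*C)) = -2 + (C + W)*(1/(2*C)) = -2 + (C + W)/(2*C))
N(S(4, 1), -17) - 262 = (1/2)*(-sqrt(4**2 + 1**2)/8 - 3*(-17))/(-17) - 262 = (1/2)*(-1/17)*(-sqrt(16 + 1)/8 + 51) - 262 = (1/2)*(-1/17)*(-sqrt(17)/8 + 51) - 262 = (1/2)*(-1/17)*(51 - sqrt(17)/8) - 262 = (-3/2 + sqrt(17)/272) - 262 = -527/2 + sqrt(17)/272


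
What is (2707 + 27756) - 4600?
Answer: 25863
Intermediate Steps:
(2707 + 27756) - 4600 = 30463 - 4600 = 25863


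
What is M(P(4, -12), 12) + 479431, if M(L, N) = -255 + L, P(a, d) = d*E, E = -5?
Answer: 479236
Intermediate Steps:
P(a, d) = -5*d (P(a, d) = d*(-5) = -5*d)
M(P(4, -12), 12) + 479431 = (-255 - 5*(-12)) + 479431 = (-255 + 60) + 479431 = -195 + 479431 = 479236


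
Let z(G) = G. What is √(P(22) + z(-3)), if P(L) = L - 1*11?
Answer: 2*√2 ≈ 2.8284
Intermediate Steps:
P(L) = -11 + L (P(L) = L - 11 = -11 + L)
√(P(22) + z(-3)) = √((-11 + 22) - 3) = √(11 - 3) = √8 = 2*√2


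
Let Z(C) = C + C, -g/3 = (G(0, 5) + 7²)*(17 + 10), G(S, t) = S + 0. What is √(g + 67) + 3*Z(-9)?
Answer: -54 + I*√3902 ≈ -54.0 + 62.466*I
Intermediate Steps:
G(S, t) = S
g = -3969 (g = -3*(0 + 7²)*(17 + 10) = -3*(0 + 49)*27 = -147*27 = -3*1323 = -3969)
Z(C) = 2*C
√(g + 67) + 3*Z(-9) = √(-3969 + 67) + 3*(2*(-9)) = √(-3902) + 3*(-18) = I*√3902 - 54 = -54 + I*√3902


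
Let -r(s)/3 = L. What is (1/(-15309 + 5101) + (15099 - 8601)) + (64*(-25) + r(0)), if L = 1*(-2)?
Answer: 50060031/10208 ≈ 4904.0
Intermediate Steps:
L = -2
r(s) = 6 (r(s) = -3*(-2) = 6)
(1/(-15309 + 5101) + (15099 - 8601)) + (64*(-25) + r(0)) = (1/(-15309 + 5101) + (15099 - 8601)) + (64*(-25) + 6) = (1/(-10208) + 6498) + (-1600 + 6) = (-1/10208 + 6498) - 1594 = 66331583/10208 - 1594 = 50060031/10208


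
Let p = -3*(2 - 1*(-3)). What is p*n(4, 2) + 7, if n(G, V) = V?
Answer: -23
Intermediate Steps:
p = -15 (p = -3*(2 + 3) = -3*5 = -15)
p*n(4, 2) + 7 = -15*2 + 7 = -30 + 7 = -23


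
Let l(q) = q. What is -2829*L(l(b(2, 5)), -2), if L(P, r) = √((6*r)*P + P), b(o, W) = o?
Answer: -2829*I*√22 ≈ -13269.0*I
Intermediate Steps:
L(P, r) = √(P + 6*P*r) (L(P, r) = √(6*P*r + P) = √(P + 6*P*r))
-2829*L(l(b(2, 5)), -2) = -2829*√2*√(1 + 6*(-2)) = -2829*√2*√(1 - 12) = -2829*I*√22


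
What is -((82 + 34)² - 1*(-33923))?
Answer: -47379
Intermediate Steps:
-((82 + 34)² - 1*(-33923)) = -(116² + 33923) = -(13456 + 33923) = -1*47379 = -47379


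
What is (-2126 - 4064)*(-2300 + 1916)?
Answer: 2376960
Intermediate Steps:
(-2126 - 4064)*(-2300 + 1916) = -6190*(-384) = 2376960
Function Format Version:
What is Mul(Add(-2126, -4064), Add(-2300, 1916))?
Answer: 2376960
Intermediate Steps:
Mul(Add(-2126, -4064), Add(-2300, 1916)) = Mul(-6190, -384) = 2376960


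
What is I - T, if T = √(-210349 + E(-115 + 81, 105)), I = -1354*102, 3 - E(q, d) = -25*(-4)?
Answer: -138108 - I*√210446 ≈ -1.3811e+5 - 458.74*I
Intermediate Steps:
E(q, d) = -97 (E(q, d) = 3 - (-25)*(-4) = 3 - 1*100 = 3 - 100 = -97)
I = -138108
T = I*√210446 (T = √(-210349 - 97) = √(-210446) = I*√210446 ≈ 458.74*I)
I - T = -138108 - I*√210446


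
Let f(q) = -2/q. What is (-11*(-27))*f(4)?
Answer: -297/2 ≈ -148.50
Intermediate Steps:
(-11*(-27))*f(4) = (-11*(-27))*(-2/4) = 297*(-2*¼) = 297*(-½) = -297/2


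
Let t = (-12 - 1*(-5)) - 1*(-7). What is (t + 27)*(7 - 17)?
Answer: -270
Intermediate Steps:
t = 0 (t = (-12 + 5) + 7 = -7 + 7 = 0)
(t + 27)*(7 - 17) = (0 + 27)*(7 - 17) = 27*(-10) = -270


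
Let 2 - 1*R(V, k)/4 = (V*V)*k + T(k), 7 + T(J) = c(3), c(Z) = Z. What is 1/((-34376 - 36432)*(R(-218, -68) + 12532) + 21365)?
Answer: -1/916190638507 ≈ -1.0915e-12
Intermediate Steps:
T(J) = -4 (T(J) = -7 + 3 = -4)
R(V, k) = 24 - 4*k*V² (R(V, k) = 8 - 4*((V*V)*k - 4) = 8 - 4*(V²*k - 4) = 8 - 4*(k*V² - 4) = 8 - 4*(-4 + k*V²) = 8 + (16 - 4*k*V²) = 24 - 4*k*V²)
1/((-34376 - 36432)*(R(-218, -68) + 12532) + 21365) = 1/((-34376 - 36432)*((24 - 4*(-68)*(-218)²) + 12532) + 21365) = 1/(-70808*((24 - 4*(-68)*47524) + 12532) + 21365) = 1/(-70808*((24 + 12926528) + 12532) + 21365) = 1/(-70808*(12926552 + 12532) + 21365) = 1/(-70808*12939084 + 21365) = 1/(-916190659872 + 21365) = 1/(-916190638507) = -1/916190638507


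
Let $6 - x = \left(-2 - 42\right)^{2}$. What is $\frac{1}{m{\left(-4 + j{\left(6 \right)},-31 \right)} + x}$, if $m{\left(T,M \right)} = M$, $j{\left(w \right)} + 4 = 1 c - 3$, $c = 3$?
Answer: $- \frac{1}{1961} \approx -0.00050994$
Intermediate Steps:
$j{\left(w \right)} = -4$ ($j{\left(w \right)} = -4 + \left(1 \cdot 3 - 3\right) = -4 + \left(3 - 3\right) = -4 + 0 = -4$)
$x = -1930$ ($x = 6 - \left(-2 - 42\right)^{2} = 6 - \left(-44\right)^{2} = 6 - 1936 = -1930$)
$\frac{1}{m{\left(-4 + j{\left(6 \right)},-31 \right)} + x} = \frac{1}{-31 - 1930} = \frac{1}{-1961} = - \frac{1}{1961}$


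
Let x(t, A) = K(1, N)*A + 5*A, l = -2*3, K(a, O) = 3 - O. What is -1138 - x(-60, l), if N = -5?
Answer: -1060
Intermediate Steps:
l = -6
x(t, A) = 13*A (x(t, A) = (3 - 1*(-5))*A + 5*A = (3 + 5)*A + 5*A = 8*A + 5*A = 13*A)
-1138 - x(-60, l) = -1138 - 13*(-6) = -1138 - 1*(-78) = -1138 + 78 = -1060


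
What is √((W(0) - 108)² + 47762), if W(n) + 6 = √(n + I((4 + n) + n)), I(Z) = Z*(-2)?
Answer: √(60750 - 456*I*√2) ≈ 246.48 - 1.308*I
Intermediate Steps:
I(Z) = -2*Z
W(n) = -6 + √(-8 - 3*n) (W(n) = -6 + √(n - 2*((4 + n) + n)) = -6 + √(n - 2*(4 + 2*n)) = -6 + √(n + (-8 - 4*n)) = -6 + √(-8 - 3*n))
√((W(0) - 108)² + 47762) = √(((-6 + √(-8 - 3*0)) - 108)² + 47762) = √(((-6 + √(-8 + 0)) - 108)² + 47762) = √(((-6 + √(-8)) - 108)² + 47762) = √(((-6 + 2*I*√2) - 108)² + 47762) = √((-114 + 2*I*√2)² + 47762) = √(47762 + (-114 + 2*I*√2)²)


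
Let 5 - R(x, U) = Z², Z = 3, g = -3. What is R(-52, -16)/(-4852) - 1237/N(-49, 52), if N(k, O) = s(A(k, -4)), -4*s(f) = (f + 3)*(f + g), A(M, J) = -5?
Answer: 1500485/4852 ≈ 309.25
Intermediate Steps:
R(x, U) = -4 (R(x, U) = 5 - 1*3² = 5 - 1*9 = 5 - 9 = -4)
s(f) = -(-3 + f)*(3 + f)/4 (s(f) = -(f + 3)*(f - 3)/4 = -(3 + f)*(-3 + f)/4 = -(-3 + f)*(3 + f)/4)
N(k, O) = -4 (N(k, O) = 9/4 - ¼*(-5)² = 9/4 - ¼*25 = 9/4 - 25/4 = -4)
R(-52, -16)/(-4852) - 1237/N(-49, 52) = -4/(-4852) - 1237/(-4) = -4*(-1/4852) - 1237*(-¼) = 1/1213 + 1237/4 = 1500485/4852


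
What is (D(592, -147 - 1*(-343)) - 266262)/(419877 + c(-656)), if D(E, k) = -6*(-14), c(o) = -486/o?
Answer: -29102128/45906633 ≈ -0.63394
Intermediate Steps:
D(E, k) = 84
(D(592, -147 - 1*(-343)) - 266262)/(419877 + c(-656)) = (84 - 266262)/(419877 - 486/(-656)) = -266178/(419877 - 486*(-1/656)) = -266178/(419877 + 243/328) = -266178/137719899/328 = -266178*328/137719899 = -29102128/45906633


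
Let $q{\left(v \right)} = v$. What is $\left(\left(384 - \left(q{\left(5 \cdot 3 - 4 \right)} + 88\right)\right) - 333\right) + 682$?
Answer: $634$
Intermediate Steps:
$\left(\left(384 - \left(q{\left(5 \cdot 3 - 4 \right)} + 88\right)\right) - 333\right) + 682 = \left(\left(384 - \left(\left(5 \cdot 3 - 4\right) + 88\right)\right) - 333\right) + 682 = \left(\left(384 - \left(\left(15 - 4\right) + 88\right)\right) - 333\right) + 682 = \left(\left(384 - \left(11 + 88\right)\right) - 333\right) + 682 = \left(\left(384 - 99\right) - 333\right) + 682 = \left(285 - 333\right) + 682 = -48 + 682 = 634$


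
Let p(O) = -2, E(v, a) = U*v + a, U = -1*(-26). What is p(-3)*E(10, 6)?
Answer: -532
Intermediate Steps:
U = 26
E(v, a) = a + 26*v (E(v, a) = 26*v + a = a + 26*v)
p(-3)*E(10, 6) = -2*(6 + 26*10) = -2*(6 + 260) = -2*266 = -532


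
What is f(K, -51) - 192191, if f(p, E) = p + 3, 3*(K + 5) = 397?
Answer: -576182/3 ≈ -1.9206e+5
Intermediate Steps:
K = 382/3 (K = -5 + (1/3)*397 = -5 + 397/3 = 382/3 ≈ 127.33)
f(p, E) = 3 + p
f(K, -51) - 192191 = (3 + 382/3) - 192191 = 391/3 - 192191 = -576182/3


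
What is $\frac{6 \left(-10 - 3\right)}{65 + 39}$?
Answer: $- \frac{3}{4} \approx -0.75$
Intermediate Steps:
$\frac{6 \left(-10 - 3\right)}{65 + 39} = \frac{6 \left(-13\right)}{104} = \left(-78\right) \frac{1}{104} = - \frac{3}{4}$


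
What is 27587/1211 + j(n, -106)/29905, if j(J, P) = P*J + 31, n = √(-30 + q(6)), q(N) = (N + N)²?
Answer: 117860968/5173565 - 106*√114/29905 ≈ 22.744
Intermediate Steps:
q(N) = 4*N² (q(N) = (2*N)² = 4*N²)
n = √114 (n = √(-30 + 4*6²) = √(-30 + 4*36) = √(-30 + 144) = √114 ≈ 10.677)
j(J, P) = 31 + J*P (j(J, P) = J*P + 31 = 31 + J*P)
27587/1211 + j(n, -106)/29905 = 27587/1211 + (31 + √114*(-106))/29905 = 27587*(1/1211) + (31 - 106*√114)*(1/29905) = 3941/173 + (31/29905 - 106*√114/29905) = 117860968/5173565 - 106*√114/29905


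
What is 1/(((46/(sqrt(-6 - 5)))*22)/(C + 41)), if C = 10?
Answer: 51*I*sqrt(11)/1012 ≈ 0.16714*I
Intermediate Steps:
1/(((46/(sqrt(-6 - 5)))*22)/(C + 41)) = 1/(((46/(sqrt(-6 - 5)))*22)/(10 + 41)) = 1/(((46/(sqrt(-11)))*22)/51) = 1/(((46/((I*sqrt(11))))*22)*(1/51)) = 1/(((46*(-I*sqrt(11)/11))*22)*(1/51)) = 1/((-46*I*sqrt(11)/11*22)*(1/51)) = 1/(-92*I*sqrt(11)*(1/51)) = 1/(-92*I*sqrt(11)/51) = 51*I*sqrt(11)/1012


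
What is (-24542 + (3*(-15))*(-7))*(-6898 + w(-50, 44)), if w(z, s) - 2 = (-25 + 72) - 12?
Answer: 166221447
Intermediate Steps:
w(z, s) = 37 (w(z, s) = 2 + ((-25 + 72) - 12) = 2 + (47 - 12) = 2 + 35 = 37)
(-24542 + (3*(-15))*(-7))*(-6898 + w(-50, 44)) = (-24542 + (3*(-15))*(-7))*(-6898 + 37) = (-24542 - 45*(-7))*(-6861) = (-24542 + 315)*(-6861) = -24227*(-6861) = 166221447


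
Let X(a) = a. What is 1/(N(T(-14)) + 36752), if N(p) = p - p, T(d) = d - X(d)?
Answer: 1/36752 ≈ 2.7209e-5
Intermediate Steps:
T(d) = 0 (T(d) = d - d = 0)
N(p) = 0
1/(N(T(-14)) + 36752) = 1/(0 + 36752) = 1/36752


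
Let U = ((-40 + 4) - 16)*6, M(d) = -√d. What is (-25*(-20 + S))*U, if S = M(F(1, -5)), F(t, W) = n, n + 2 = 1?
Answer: -156000 - 7800*I ≈ -1.56e+5 - 7800.0*I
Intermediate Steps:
n = -1 (n = -2 + 1 = -1)
F(t, W) = -1
S = -I (S = -√(-1) = -I ≈ -1.0*I)
U = -312 (U = (-36 - 16)*6 = -52*6 = -312)
(-25*(-20 + S))*U = -25*(-20 - I)*(-312) = (500 + 25*I)*(-312) = -156000 - 7800*I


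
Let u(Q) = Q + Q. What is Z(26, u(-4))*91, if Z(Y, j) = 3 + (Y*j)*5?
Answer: -94367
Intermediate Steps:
u(Q) = 2*Q
Z(Y, j) = 3 + 5*Y*j
Z(26, u(-4))*91 = (3 + 5*26*(2*(-4)))*91 = (3 + 5*26*(-8))*91 = (3 - 1040)*91 = -1037*91 = -94367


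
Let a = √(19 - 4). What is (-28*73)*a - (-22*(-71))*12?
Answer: -18744 - 2044*√15 ≈ -26660.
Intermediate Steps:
a = √15 ≈ 3.8730
(-28*73)*a - (-22*(-71))*12 = (-28*73)*√15 - (-22*(-71))*12 = -2044*√15 - 1562*12 = -2044*√15 - 1*18744 = -2044*√15 - 18744 = -18744 - 2044*√15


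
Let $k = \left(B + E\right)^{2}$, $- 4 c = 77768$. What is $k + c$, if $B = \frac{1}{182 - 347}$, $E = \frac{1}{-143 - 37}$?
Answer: $- \frac{76220416271}{3920400} \approx -19442.0$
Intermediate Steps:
$c = -19442$ ($c = \left(- \frac{1}{4}\right) 77768 = -19442$)
$E = - \frac{1}{180}$ ($E = \frac{1}{-180} = - \frac{1}{180} \approx -0.0055556$)
$B = - \frac{1}{165}$ ($B = \frac{1}{-165} = - \frac{1}{165} \approx -0.0060606$)
$k = \frac{529}{3920400}$ ($k = \left(- \frac{1}{165} - \frac{1}{180}\right)^{2} = \left(- \frac{23}{1980}\right)^{2} = \frac{529}{3920400} \approx 0.00013494$)
$k + c = \frac{529}{3920400} - 19442 = - \frac{76220416271}{3920400}$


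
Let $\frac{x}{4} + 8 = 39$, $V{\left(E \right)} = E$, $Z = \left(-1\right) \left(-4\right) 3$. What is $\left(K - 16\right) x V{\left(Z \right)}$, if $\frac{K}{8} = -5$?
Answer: $-83328$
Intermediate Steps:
$Z = 12$ ($Z = 4 \cdot 3 = 12$)
$K = -40$ ($K = 8 \left(-5\right) = -40$)
$x = 124$ ($x = -32 + 4 \cdot 39 = -32 + 156 = 124$)
$\left(K - 16\right) x V{\left(Z \right)} = \left(-40 - 16\right) 124 \cdot 12 = \left(-56\right) 124 \cdot 12 = \left(-6944\right) 12 = -83328$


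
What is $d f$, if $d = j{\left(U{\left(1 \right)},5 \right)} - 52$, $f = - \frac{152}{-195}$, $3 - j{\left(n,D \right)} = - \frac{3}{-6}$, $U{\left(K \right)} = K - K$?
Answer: $- \frac{2508}{65} \approx -38.585$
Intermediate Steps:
$U{\left(K \right)} = 0$
$j{\left(n,D \right)} = \frac{5}{2}$ ($j{\left(n,D \right)} = 3 - - \frac{3}{-6} = 3 - \left(-3\right) \left(- \frac{1}{6}\right) = 3 - \frac{1}{2} = \frac{5}{2}$)
$f = \frac{152}{195}$ ($f = \left(-152\right) \left(- \frac{1}{195}\right) = \frac{152}{195} \approx 0.77949$)
$d = - \frac{99}{2}$ ($d = \frac{5}{2} - 52 = - \frac{99}{2} \approx -49.5$)
$d f = \left(- \frac{99}{2}\right) \frac{152}{195} = - \frac{2508}{65}$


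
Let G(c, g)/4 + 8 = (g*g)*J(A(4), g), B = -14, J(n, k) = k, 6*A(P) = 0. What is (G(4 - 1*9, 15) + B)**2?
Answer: 181010116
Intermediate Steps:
A(P) = 0 (A(P) = (1/6)*0 = 0)
G(c, g) = -32 + 4*g**3 (G(c, g) = -32 + 4*((g*g)*g) = -32 + 4*(g**2*g) = -32 + 4*g**3)
(G(4 - 1*9, 15) + B)**2 = ((-32 + 4*15**3) - 14)**2 = ((-32 + 4*3375) - 14)**2 = ((-32 + 13500) - 14)**2 = (13468 - 14)**2 = 13454**2 = 181010116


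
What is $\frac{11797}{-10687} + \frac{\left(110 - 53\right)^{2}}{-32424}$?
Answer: $- \frac{139075997}{115505096} \approx -1.2041$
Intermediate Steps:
$\frac{11797}{-10687} + \frac{\left(110 - 53\right)^{2}}{-32424} = 11797 \left(- \frac{1}{10687}\right) + 57^{2} \left(- \frac{1}{32424}\right) = - \frac{11797}{10687} + 3249 \left(- \frac{1}{32424}\right) = - \frac{11797}{10687} - \frac{1083}{10808} = - \frac{139075997}{115505096}$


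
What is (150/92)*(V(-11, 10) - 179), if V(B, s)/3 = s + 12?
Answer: -8475/46 ≈ -184.24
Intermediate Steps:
V(B, s) = 36 + 3*s (V(B, s) = 3*(s + 12) = 3*(12 + s) = 36 + 3*s)
(150/92)*(V(-11, 10) - 179) = (150/92)*((36 + 3*10) - 179) = (150*(1/92))*((36 + 30) - 179) = 75*(66 - 179)/46 = (75/46)*(-113) = -8475/46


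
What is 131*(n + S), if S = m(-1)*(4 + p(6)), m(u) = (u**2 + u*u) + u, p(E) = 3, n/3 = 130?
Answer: 52007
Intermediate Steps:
n = 390 (n = 3*130 = 390)
m(u) = u + 2*u**2 (m(u) = (u**2 + u**2) + u = 2*u**2 + u = u + 2*u**2)
S = 7 (S = (-(1 + 2*(-1)))*(4 + 3) = -(1 - 2)*7 = -1*(-1)*7 = 1*7 = 7)
131*(n + S) = 131*(390 + 7) = 131*397 = 52007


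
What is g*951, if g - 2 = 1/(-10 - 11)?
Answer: 12997/7 ≈ 1856.7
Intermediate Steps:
g = 41/21 (g = 2 + 1/(-10 - 11) = 2 + 1/(-21) = 2 - 1/21 = 41/21 ≈ 1.9524)
g*951 = (41/21)*951 = 12997/7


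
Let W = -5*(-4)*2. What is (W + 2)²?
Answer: 1764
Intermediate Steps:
W = 40 (W = 20*2 = 40)
(W + 2)² = (40 + 2)² = 42² = 1764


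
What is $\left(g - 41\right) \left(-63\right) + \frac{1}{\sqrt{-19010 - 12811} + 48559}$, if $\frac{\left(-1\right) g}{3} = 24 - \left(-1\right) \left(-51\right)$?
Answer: $\frac{- 2520 \sqrt{31821} + 122368679 i}{\sqrt{31821} - 48559 i} \approx -2520.0 - 7.4506 \cdot 10^{-8} i$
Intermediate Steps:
$g = 81$ ($g = - 3 \left(24 - \left(-1\right) \left(-51\right)\right) = - 3 \left(24 - 51\right) = \left(-3\right) \left(-27\right) = 81$)
$\left(g - 41\right) \left(-63\right) + \frac{1}{\sqrt{-19010 - 12811} + 48559} = \left(81 - 41\right) \left(-63\right) + \frac{1}{\sqrt{-19010 - 12811} + 48559} = 40 \left(-63\right) + \frac{1}{\sqrt{-31821} + 48559} = -2520 + \frac{1}{i \sqrt{31821} + 48559} = -2520 + \frac{1}{48559 + i \sqrt{31821}}$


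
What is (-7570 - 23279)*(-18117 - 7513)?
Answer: 790659870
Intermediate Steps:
(-7570 - 23279)*(-18117 - 7513) = -30849*(-25630) = 790659870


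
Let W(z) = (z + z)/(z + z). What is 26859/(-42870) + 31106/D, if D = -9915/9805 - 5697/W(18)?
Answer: -48585641327/7983680100 ≈ -6.0856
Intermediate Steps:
W(z) = 1 (W(z) = (2*z)/((2*z)) = (2*z)*(1/(2*z)) = 1)
D = -11173800/1961 (D = -9915/9805 - 5697/1 = -9915*1/9805 - 5697*1 = -1983/1961 - 5697 = -11173800/1961 ≈ -5698.0)
26859/(-42870) + 31106/D = 26859/(-42870) + 31106/(-11173800/1961) = 26859*(-1/42870) + 31106*(-1961/11173800) = -8953/14290 - 30499433/5586900 = -48585641327/7983680100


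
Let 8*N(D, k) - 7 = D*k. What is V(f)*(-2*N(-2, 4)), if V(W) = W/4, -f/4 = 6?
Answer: -3/2 ≈ -1.5000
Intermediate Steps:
f = -24 (f = -4*6 = -24)
N(D, k) = 7/8 + D*k/8 (N(D, k) = 7/8 + (D*k)/8 = 7/8 + D*k/8)
V(W) = W/4 (V(W) = W*(1/4) = W/4)
V(f)*(-2*N(-2, 4)) = ((1/4)*(-24))*(-2*(7/8 + (1/8)*(-2)*4)) = -(-12)*(7/8 - 1) = -(-12)*(-1)/8 = -6*1/4 = -3/2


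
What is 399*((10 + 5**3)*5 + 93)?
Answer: 306432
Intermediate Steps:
399*((10 + 5**3)*5 + 93) = 399*((10 + 125)*5 + 93) = 399*(135*5 + 93) = 399*(675 + 93) = 399*768 = 306432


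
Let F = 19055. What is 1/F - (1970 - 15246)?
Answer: 252974181/19055 ≈ 13276.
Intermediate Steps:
1/F - (1970 - 15246) = 1/19055 - (1970 - 15246) = 1/19055 - 1*(-13276) = 1/19055 + 13276 = 252974181/19055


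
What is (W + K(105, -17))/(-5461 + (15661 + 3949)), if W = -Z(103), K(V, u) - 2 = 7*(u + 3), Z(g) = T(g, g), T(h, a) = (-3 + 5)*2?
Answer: -100/14149 ≈ -0.0070676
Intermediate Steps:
T(h, a) = 4 (T(h, a) = 2*2 = 4)
Z(g) = 4
K(V, u) = 23 + 7*u (K(V, u) = 2 + 7*(u + 3) = 2 + 7*(3 + u) = 2 + (21 + 7*u) = 23 + 7*u)
W = -4 (W = -1*4 = -4)
(W + K(105, -17))/(-5461 + (15661 + 3949)) = (-4 + (23 + 7*(-17)))/(-5461 + (15661 + 3949)) = (-4 + (23 - 119))/(-5461 + 19610) = (-4 - 96)/14149 = -100*1/14149 = -100/14149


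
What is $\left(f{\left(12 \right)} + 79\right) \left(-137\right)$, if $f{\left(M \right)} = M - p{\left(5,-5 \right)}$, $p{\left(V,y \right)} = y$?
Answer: $-13152$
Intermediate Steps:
$f{\left(M \right)} = 5 + M$ ($f{\left(M \right)} = M - -5 = M + 5 = 5 + M$)
$\left(f{\left(12 \right)} + 79\right) \left(-137\right) = \left(\left(5 + 12\right) + 79\right) \left(-137\right) = \left(17 + 79\right) \left(-137\right) = 96 \left(-137\right) = -13152$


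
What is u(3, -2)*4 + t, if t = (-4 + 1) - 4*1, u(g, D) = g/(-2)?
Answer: -13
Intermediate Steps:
u(g, D) = -g/2 (u(g, D) = g*(-½) = -g/2)
t = -7 (t = -3 - 4 = -7)
u(3, -2)*4 + t = -½*3*4 - 7 = -3/2*4 - 7 = -6 - 7 = -13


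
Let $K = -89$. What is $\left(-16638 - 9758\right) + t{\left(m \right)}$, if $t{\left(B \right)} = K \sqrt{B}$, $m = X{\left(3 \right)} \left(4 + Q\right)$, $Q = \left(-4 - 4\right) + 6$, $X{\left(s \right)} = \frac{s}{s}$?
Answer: $-26396 - 89 \sqrt{2} \approx -26522.0$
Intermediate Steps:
$X{\left(s \right)} = 1$
$Q = -2$ ($Q = -8 + 6 = -2$)
$m = 2$ ($m = 1 \left(4 - 2\right) = 1 \cdot 2 = 2$)
$t{\left(B \right)} = - 89 \sqrt{B}$
$\left(-16638 - 9758\right) + t{\left(m \right)} = \left(-16638 - 9758\right) - 89 \sqrt{2} = -26396 - 89 \sqrt{2}$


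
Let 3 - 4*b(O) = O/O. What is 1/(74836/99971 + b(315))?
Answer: 199942/249643 ≈ 0.80091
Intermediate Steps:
b(O) = ½ (b(O) = ¾ - O/(4*O) = ¾ - ¼*1 = ¾ - ¼ = ½)
1/(74836/99971 + b(315)) = 1/(74836/99971 + ½) = 1/(249643/199942) = 199942/249643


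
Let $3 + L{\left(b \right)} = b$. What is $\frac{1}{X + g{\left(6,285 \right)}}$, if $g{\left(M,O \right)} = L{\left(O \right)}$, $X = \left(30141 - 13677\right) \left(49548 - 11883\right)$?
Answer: $\frac{1}{620116842} \approx 1.6126 \cdot 10^{-9}$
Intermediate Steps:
$X = 620116560$ ($X = 16464 \cdot 37665 = 620116560$)
$L{\left(b \right)} = -3 + b$
$g{\left(M,O \right)} = -3 + O$
$\frac{1}{X + g{\left(6,285 \right)}} = \frac{1}{620116560 + \left(-3 + 285\right)} = \frac{1}{620116560 + 282} = \frac{1}{620116842}$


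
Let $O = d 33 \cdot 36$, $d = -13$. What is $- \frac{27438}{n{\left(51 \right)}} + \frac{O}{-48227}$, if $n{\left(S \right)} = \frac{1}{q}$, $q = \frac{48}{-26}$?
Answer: $\frac{31758258996}{626951} \approx 50655.0$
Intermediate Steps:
$q = - \frac{24}{13}$ ($q = 48 \left(- \frac{1}{26}\right) = - \frac{24}{13} \approx -1.8462$)
$n{\left(S \right)} = - \frac{13}{24}$ ($n{\left(S \right)} = \frac{1}{- \frac{24}{13}} = - \frac{13}{24}$)
$O = -15444$ ($O = \left(-13\right) 33 \cdot 36 = \left(-429\right) 36 = -15444$)
$- \frac{27438}{n{\left(51 \right)}} + \frac{O}{-48227} = - \frac{27438}{- \frac{13}{24}} - \frac{15444}{-48227} = \left(-27438\right) \left(- \frac{24}{13}\right) - - \frac{15444}{48227} = \frac{658512}{13} + \frac{15444}{48227} = \frac{31758258996}{626951}$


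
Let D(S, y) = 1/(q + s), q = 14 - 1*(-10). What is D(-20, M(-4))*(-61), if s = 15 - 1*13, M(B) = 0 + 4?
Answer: -61/26 ≈ -2.3462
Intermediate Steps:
M(B) = 4
q = 24 (q = 14 + 10 = 24)
s = 2 (s = 15 - 13 = 2)
D(S, y) = 1/26 (D(S, y) = 1/(24 + 2) = 1/26)
D(-20, M(-4))*(-61) = (1/26)*(-61) = -61/26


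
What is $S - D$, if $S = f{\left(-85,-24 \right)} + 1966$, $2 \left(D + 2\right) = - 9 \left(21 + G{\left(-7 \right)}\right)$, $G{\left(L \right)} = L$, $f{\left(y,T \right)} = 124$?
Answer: $2155$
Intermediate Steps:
$D = -65$ ($D = -2 + \frac{\left(-9\right) \left(21 - 7\right)}{2} = -2 + \frac{\left(-9\right) 14}{2} = -2 + \frac{1}{2} \left(-126\right) = -2 - 63 = -65$)
$S = 2090$ ($S = 124 + 1966 = 2090$)
$S - D = 2090 - -65 = 2090 + 65 = 2155$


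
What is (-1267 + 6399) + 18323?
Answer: 23455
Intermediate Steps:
(-1267 + 6399) + 18323 = 5132 + 18323 = 23455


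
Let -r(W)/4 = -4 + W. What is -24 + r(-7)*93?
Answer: 4068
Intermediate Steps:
r(W) = 16 - 4*W (r(W) = -4*(-4 + W) = 16 - 4*W)
-24 + r(-7)*93 = -24 + (16 - 4*(-7))*93 = -24 + (16 + 28)*93 = -24 + 44*93 = -24 + 4092 = 4068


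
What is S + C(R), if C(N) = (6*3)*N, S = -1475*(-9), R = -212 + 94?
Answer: 11151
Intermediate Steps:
R = -118
S = 13275
C(N) = 18*N
S + C(R) = 13275 + 18*(-118) = 13275 - 2124 = 11151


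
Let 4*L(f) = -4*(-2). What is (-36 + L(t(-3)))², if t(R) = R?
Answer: 1156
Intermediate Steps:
L(f) = 2 (L(f) = (-4*(-2))/4 = (¼)*8 = 2)
(-36 + L(t(-3)))² = (-36 + 2)² = (-34)² = 1156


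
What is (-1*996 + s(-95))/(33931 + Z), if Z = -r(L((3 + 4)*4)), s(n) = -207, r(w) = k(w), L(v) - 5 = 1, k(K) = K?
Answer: -1203/33925 ≈ -0.035461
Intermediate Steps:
L(v) = 6 (L(v) = 5 + 1 = 6)
r(w) = w
Z = -6 (Z = -1*6 = -6)
(-1*996 + s(-95))/(33931 + Z) = (-1*996 - 207)/(33931 - 6) = (-996 - 207)/33925 = -1203*1/33925 = -1203/33925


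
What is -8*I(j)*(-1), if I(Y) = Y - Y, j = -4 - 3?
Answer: 0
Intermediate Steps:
j = -7
I(Y) = 0
-8*I(j)*(-1) = -8*0*(-1) = 0*(-1) = 0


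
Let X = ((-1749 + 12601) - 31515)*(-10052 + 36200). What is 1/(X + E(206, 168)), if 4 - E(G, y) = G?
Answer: -1/540296326 ≈ -1.8508e-9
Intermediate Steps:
E(G, y) = 4 - G
X = -540296124 (X = (10852 - 31515)*26148 = -20663*26148 = -540296124)
1/(X + E(206, 168)) = 1/(-540296124 + (4 - 1*206)) = 1/(-540296124 + (4 - 206)) = 1/(-540296124 - 202) = 1/(-540296326) = -1/540296326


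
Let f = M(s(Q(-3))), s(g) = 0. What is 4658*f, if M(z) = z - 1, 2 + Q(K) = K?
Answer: -4658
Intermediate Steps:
Q(K) = -2 + K
M(z) = -1 + z
f = -1 (f = -1 + 0 = -1)
4658*f = 4658*(-1) = -4658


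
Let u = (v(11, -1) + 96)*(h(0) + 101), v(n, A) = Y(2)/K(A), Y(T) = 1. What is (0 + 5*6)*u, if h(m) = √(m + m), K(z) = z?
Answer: 287850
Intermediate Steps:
h(m) = √2*√m (h(m) = √(2*m) = √2*√m)
v(n, A) = 1/A
u = 9595 (u = (1/(-1) + 96)*(√2*√0 + 101) = (-1 + 96)*(√2*0 + 101) = 95*(0 + 101) = 95*101 = 9595)
(0 + 5*6)*u = (0 + 5*6)*9595 = (0 + 30)*9595 = 30*9595 = 287850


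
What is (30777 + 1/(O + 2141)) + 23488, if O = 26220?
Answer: 1539009666/28361 ≈ 54265.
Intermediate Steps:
(30777 + 1/(O + 2141)) + 23488 = (30777 + 1/(26220 + 2141)) + 23488 = (30777 + 1/28361) + 23488 = 872866498/28361 + 23488 = 1539009666/28361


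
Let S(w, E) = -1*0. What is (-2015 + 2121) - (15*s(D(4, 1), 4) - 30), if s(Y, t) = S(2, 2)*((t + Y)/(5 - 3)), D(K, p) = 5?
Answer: 136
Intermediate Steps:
S(w, E) = 0
s(Y, t) = 0 (s(Y, t) = 0*((t + Y)/(5 - 3)) = 0*((Y + t)/2) = 0*((Y + t)*(½)) = 0*(Y/2 + t/2) = 0)
(-2015 + 2121) - (15*s(D(4, 1), 4) - 30) = (-2015 + 2121) - (15*0 - 30) = 106 - (0 - 30) = 106 - 1*(-30) = 106 + 30 = 136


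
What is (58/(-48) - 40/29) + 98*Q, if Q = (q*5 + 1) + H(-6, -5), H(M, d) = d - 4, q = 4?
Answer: 816695/696 ≈ 1173.4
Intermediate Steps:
H(M, d) = -4 + d
Q = 12 (Q = (4*5 + 1) + (-4 - 5) = (20 + 1) - 9 = 21 - 9 = 12)
(58/(-48) - 40/29) + 98*Q = (58/(-48) - 40/29) + 98*12 = (58*(-1/48) - 40*1/29) + 1176 = (-29/24 - 40/29) + 1176 = -1801/696 + 1176 = 816695/696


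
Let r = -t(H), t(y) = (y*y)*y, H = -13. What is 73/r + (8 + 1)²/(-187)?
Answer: -164306/410839 ≈ -0.39993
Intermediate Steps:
t(y) = y³ (t(y) = y²*y = y³)
r = 2197 (r = -1*(-13)³ = -1*(-2197) = 2197)
73/r + (8 + 1)²/(-187) = 73/2197 + (8 + 1)²/(-187) = 73*(1/2197) + 9²*(-1/187) = 73/2197 + 81*(-1/187) = 73/2197 - 81/187 = -164306/410839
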